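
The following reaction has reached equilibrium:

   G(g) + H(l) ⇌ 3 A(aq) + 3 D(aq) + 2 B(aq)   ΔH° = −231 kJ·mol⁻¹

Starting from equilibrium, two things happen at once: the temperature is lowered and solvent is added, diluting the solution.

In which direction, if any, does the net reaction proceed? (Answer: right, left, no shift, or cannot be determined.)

The forward reaction is exothermic. Lowering T favours the exothermic direction — shift to the right.
Dilution lowers every aqueous concentration by the same factor. Δn_aq = 8 − 0 = +8, so the system shifts toward the side with more dissolved moles — to the right.
All effects act in the same direction — net shift to the right.

right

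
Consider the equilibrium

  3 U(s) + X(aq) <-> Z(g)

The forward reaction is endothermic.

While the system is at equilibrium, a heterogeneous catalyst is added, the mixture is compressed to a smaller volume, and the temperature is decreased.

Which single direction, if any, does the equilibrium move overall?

left

A catalyst speeds both forward and reverse rates equally; it changes neither Q nor K — no shift from this change.
Gas moles: reactants 0, products 1 (Δn_gas = +1). Compression shifts the system toward the side with fewer moles of gas — to the left.
The forward reaction is endothermic. Lowering T favours the exothermic direction — shift to the left.
Only the nonzero effect(s) matter; the net shift is to the left.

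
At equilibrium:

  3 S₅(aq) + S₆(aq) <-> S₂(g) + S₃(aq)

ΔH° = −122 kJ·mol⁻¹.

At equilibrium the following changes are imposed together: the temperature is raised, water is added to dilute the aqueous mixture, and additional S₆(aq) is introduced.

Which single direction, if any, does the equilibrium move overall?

The forward reaction is exothermic. Raising T favours the endothermic direction — shift to the left.
Dilution lowers every aqueous concentration by the same factor. Δn_aq = 1 − 4 = -3, so the system shifts toward the side with more dissolved moles — to the left.
Adding S₆ (aq), a reactant, drives the reaction to the right.
The individual effects push in opposite directions; without quantitative information the net direction cannot be determined.

cannot be determined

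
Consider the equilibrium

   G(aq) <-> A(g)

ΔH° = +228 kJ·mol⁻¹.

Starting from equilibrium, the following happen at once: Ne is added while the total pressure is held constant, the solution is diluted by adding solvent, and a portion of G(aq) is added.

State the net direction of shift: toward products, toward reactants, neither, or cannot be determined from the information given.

cannot be determined

Adding inert gas at constant total pressure expands the volume and lowers every reacting partial pressure. With Δn_gas = 1 − 0 = +1, Q moves away from K toward the side with fewer gas moles, so the system shifts toward the side with more gas moles — to the right.
Dilution lowers every aqueous concentration by the same factor. Δn_aq = 0 − 1 = -1, so the system shifts toward the side with more dissolved moles — to the left.
Adding G (aq), a reactant, drives the reaction to the right.
The individual effects push in opposite directions; without quantitative information the net direction cannot be determined.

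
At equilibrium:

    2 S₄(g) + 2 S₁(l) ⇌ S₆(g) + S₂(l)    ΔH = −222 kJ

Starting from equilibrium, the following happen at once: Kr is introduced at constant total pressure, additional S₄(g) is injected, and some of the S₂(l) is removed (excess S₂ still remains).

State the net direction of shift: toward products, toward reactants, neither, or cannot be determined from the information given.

cannot be determined

Adding inert gas at constant total pressure expands the volume and lowers every reacting partial pressure. With Δn_gas = 1 − 2 = -1, Q moves away from K toward the side with fewer gas moles, so the system shifts toward the side with more gas moles — to the left.
Adding S₄ (g), a reactant, drives the reaction to the right.
S₂ is a pure liquid; its activity is 1 regardless of amount, so Q is unaffected — no shift from this change.
The individual effects push in opposite directions; without quantitative information the net direction cannot be determined.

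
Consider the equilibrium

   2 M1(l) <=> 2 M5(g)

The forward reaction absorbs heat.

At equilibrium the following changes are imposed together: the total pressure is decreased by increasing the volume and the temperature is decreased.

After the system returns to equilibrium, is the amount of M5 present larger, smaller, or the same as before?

Gas moles: reactants 0, products 2 (Δn_gas = +2). Expansion shifts the system toward the side with more moles of gas — to the right.
The forward reaction is endothermic. Lowering T favours the exothermic direction — shift to the left.
The two effects oppose each other, so the net shift — and hence the change in M5 — cannot be determined from the given information.

cannot be determined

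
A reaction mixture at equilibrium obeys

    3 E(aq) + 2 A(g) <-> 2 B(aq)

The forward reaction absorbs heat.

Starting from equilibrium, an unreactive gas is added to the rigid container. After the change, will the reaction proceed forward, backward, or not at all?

no shift

At constant volume, adding an inert gas leaves every reacting species' partial pressure unchanged, so Q is unchanged — no shift from this change.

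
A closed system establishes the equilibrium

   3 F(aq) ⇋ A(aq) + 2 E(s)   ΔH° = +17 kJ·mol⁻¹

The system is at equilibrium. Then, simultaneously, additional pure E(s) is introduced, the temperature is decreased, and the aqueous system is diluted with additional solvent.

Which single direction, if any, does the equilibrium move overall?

left

E is a pure solid; its activity is 1 regardless of amount, so Q is unaffected — no shift from this change.
The forward reaction is endothermic. Lowering T favours the exothermic direction — shift to the left.
Dilution lowers every aqueous concentration by the same factor. Δn_aq = 1 − 3 = -2, so the system shifts toward the side with more dissolved moles — to the left.
Only the nonzero effect(s) matter; the net shift is to the left.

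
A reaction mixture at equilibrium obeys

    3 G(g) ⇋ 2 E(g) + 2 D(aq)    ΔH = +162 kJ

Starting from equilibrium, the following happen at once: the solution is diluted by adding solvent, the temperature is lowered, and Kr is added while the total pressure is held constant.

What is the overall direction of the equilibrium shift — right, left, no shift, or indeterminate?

Dilution lowers every aqueous concentration by the same factor. Δn_aq = 2 − 0 = +2, so the system shifts toward the side with more dissolved moles — to the right.
The forward reaction is endothermic. Lowering T favours the exothermic direction — shift to the left.
Adding inert gas at constant total pressure expands the volume and lowers every reacting partial pressure. With Δn_gas = 2 − 3 = -1, Q moves away from K toward the side with fewer gas moles, so the system shifts toward the side with more gas moles — to the left.
The individual effects push in opposite directions; without quantitative information the net direction cannot be determined.

cannot be determined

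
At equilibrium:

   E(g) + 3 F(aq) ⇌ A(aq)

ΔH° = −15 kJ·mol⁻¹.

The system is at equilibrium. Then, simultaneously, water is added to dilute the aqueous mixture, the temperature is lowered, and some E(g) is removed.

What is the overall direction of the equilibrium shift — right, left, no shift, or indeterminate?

Dilution lowers every aqueous concentration by the same factor. Δn_aq = 1 − 3 = -2, so the system shifts toward the side with more dissolved moles — to the left.
The forward reaction is exothermic. Lowering T favours the exothermic direction — shift to the right.
Removing E (g), a reactant, drives the reaction to the left.
The individual effects push in opposite directions; without quantitative information the net direction cannot be determined.

cannot be determined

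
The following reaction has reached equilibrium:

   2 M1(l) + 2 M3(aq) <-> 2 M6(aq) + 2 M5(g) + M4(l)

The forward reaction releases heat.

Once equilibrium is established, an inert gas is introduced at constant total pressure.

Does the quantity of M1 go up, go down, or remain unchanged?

Adding inert gas at constant total pressure expands the volume and lowers every reacting partial pressure. With Δn_gas = 2 − 0 = +2, Q moves away from K toward the side with fewer gas moles, so the system shifts toward the side with more gas moles — to the right.
The net shift is to the right. M1 is a reactant, so its amount decreases.

decreases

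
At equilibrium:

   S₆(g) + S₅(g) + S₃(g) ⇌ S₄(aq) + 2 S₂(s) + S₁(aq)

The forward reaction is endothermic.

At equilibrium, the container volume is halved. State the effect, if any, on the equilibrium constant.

unchanged

The equilibrium constant depends only on temperature. This perturbation may move the position of equilibrium, but since T is unchanged, K itself is unchanged.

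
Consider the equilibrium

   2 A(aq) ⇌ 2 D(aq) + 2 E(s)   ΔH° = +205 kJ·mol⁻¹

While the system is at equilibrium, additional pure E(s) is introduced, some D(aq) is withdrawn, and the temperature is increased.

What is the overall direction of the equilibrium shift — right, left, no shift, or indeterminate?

E is a pure solid; its activity is 1 regardless of amount, so Q is unaffected — no shift from this change.
Removing D (aq), a product, drives the reaction to the right.
The forward reaction is endothermic. Raising T favours the endothermic direction — shift to the right.
Only the nonzero effect(s) matter; the net shift is to the right.

right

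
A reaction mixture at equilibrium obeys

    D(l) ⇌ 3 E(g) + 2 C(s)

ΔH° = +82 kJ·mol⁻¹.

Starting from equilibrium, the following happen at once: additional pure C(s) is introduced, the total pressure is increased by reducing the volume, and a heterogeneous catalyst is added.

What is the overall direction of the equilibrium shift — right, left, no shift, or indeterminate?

left

C is a pure solid; its activity is 1 regardless of amount, so Q is unaffected — no shift from this change.
Gas moles: reactants 0, products 3 (Δn_gas = +3). Compression shifts the system toward the side with fewer moles of gas — to the left.
A catalyst speeds both forward and reverse rates equally; it changes neither Q nor K — no shift from this change.
Only the nonzero effect(s) matter; the net shift is to the left.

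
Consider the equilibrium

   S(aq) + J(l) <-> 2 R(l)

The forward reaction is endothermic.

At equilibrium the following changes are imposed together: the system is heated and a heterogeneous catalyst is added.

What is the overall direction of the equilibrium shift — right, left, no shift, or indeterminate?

The forward reaction is endothermic. Raising T favours the endothermic direction — shift to the right.
A catalyst speeds both forward and reverse rates equally; it changes neither Q nor K — no shift from this change.
Only the nonzero effect(s) matter; the net shift is to the right.

right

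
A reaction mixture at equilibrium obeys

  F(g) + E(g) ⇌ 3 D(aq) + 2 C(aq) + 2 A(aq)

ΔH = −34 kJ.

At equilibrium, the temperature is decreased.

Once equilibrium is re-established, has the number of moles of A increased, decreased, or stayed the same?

increases

The forward reaction is exothermic. Lowering T favours the exothermic direction — shift to the right.
The net shift is to the right. A is a product, so its amount increases.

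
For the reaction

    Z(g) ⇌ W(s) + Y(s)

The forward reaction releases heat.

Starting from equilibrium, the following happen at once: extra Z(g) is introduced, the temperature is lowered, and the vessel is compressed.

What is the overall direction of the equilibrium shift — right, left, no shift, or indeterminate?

right

Adding Z (g), a reactant, drives the reaction to the right.
The forward reaction is exothermic. Lowering T favours the exothermic direction — shift to the right.
Gas moles: reactants 1, products 0 (Δn_gas = -1). Compression shifts the system toward the side with fewer moles of gas — to the right.
All effects act in the same direction — net shift to the right.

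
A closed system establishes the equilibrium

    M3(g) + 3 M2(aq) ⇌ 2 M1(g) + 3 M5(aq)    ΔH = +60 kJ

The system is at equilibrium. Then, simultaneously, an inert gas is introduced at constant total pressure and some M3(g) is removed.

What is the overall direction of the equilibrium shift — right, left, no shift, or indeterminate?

Adding inert gas at constant total pressure expands the volume and lowers every reacting partial pressure. With Δn_gas = 2 − 1 = +1, Q moves away from K toward the side with fewer gas moles, so the system shifts toward the side with more gas moles — to the right.
Removing M3 (g), a reactant, drives the reaction to the left.
The individual effects push in opposite directions; without quantitative information the net direction cannot be determined.

cannot be determined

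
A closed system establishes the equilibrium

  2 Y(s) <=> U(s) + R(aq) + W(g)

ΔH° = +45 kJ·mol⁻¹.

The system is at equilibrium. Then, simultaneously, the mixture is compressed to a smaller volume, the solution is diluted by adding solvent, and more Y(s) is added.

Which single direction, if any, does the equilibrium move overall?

Gas moles: reactants 0, products 1 (Δn_gas = +1). Compression shifts the system toward the side with fewer moles of gas — to the left.
Dilution lowers every aqueous concentration by the same factor. Δn_aq = 1 − 0 = +1, so the system shifts toward the side with more dissolved moles — to the right.
Y is a pure solid; its activity is 1 regardless of amount, so Q is unaffected — no shift from this change.
The individual effects push in opposite directions; without quantitative information the net direction cannot be determined.

cannot be determined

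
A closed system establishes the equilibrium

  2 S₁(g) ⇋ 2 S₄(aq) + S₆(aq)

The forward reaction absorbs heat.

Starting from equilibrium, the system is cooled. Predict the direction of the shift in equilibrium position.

The forward reaction is endothermic. Lowering T favours the exothermic direction — shift to the left.

left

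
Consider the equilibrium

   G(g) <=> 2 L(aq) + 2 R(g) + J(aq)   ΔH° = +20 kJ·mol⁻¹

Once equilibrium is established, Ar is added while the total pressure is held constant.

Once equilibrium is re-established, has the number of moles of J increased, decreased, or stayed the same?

Adding inert gas at constant total pressure expands the volume and lowers every reacting partial pressure. With Δn_gas = 2 − 1 = +1, Q moves away from K toward the side with fewer gas moles, so the system shifts toward the side with more gas moles — to the right.
The net shift is to the right. J is a product, so its amount increases.

increases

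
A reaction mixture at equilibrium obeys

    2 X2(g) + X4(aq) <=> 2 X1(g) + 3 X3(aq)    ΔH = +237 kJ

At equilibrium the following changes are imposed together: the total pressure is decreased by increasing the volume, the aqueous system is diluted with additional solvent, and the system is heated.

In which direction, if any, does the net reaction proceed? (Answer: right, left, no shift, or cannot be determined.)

right

Gas moles: reactants 2, products 2. Δn_gas = 0, so a volume change leaves Q equal to K — no shift from this change.
Dilution lowers every aqueous concentration by the same factor. Δn_aq = 3 − 1 = +2, so the system shifts toward the side with more dissolved moles — to the right.
The forward reaction is endothermic. Raising T favours the endothermic direction — shift to the right.
Only the nonzero effect(s) matter; the net shift is to the right.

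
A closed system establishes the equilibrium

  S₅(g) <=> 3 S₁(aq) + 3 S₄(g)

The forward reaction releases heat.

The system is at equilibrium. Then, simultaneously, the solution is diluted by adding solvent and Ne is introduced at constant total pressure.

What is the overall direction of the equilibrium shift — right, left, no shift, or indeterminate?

Dilution lowers every aqueous concentration by the same factor. Δn_aq = 3 − 0 = +3, so the system shifts toward the side with more dissolved moles — to the right.
Adding inert gas at constant total pressure expands the volume and lowers every reacting partial pressure. With Δn_gas = 3 − 1 = +2, Q moves away from K toward the side with fewer gas moles, so the system shifts toward the side with more gas moles — to the right.
All effects act in the same direction — net shift to the right.

right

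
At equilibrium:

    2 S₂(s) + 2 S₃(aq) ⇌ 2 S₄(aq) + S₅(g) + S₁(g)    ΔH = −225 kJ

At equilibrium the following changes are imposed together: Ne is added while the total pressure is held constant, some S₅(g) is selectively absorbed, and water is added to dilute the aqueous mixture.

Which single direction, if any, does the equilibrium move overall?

Adding inert gas at constant total pressure expands the volume and lowers every reacting partial pressure. With Δn_gas = 2 − 0 = +2, Q moves away from K toward the side with fewer gas moles, so the system shifts toward the side with more gas moles — to the right.
Removing S₅ (g), a product, drives the reaction to the right.
Dilution scales every aqueous concentration by the same factor. Δn_aq = 2 − 2 = 0, so Q is unchanged — no shift.
Only the nonzero effect(s) matter; the net shift is to the right.

right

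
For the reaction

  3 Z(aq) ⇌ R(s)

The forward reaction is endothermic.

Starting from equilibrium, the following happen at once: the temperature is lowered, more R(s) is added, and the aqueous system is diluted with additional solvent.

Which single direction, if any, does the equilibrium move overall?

The forward reaction is endothermic. Lowering T favours the exothermic direction — shift to the left.
R is a pure solid; its activity is 1 regardless of amount, so Q is unaffected — no shift from this change.
Dilution lowers every aqueous concentration by the same factor. Δn_aq = 0 − 3 = -3, so the system shifts toward the side with more dissolved moles — to the left.
Only the nonzero effect(s) matter; the net shift is to the left.

left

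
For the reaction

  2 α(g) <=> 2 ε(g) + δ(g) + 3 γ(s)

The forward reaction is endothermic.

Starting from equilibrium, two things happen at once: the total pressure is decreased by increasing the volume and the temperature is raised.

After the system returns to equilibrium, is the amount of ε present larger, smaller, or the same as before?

increases

Gas moles: reactants 2, products 3 (Δn_gas = +1). Expansion shifts the system toward the side with more moles of gas — to the right.
The forward reaction is endothermic. Raising T favours the endothermic direction — shift to the right.
The net shift is to the right. ε is a product, so its amount increases.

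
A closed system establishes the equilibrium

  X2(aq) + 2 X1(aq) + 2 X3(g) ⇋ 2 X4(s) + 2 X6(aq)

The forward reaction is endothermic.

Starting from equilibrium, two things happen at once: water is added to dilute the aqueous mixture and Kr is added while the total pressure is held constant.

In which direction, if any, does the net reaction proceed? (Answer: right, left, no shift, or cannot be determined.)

left

Dilution lowers every aqueous concentration by the same factor. Δn_aq = 2 − 3 = -1, so the system shifts toward the side with more dissolved moles — to the left.
Adding inert gas at constant total pressure expands the volume and lowers every reacting partial pressure. With Δn_gas = 0 − 2 = -2, Q moves away from K toward the side with fewer gas moles, so the system shifts toward the side with more gas moles — to the left.
All effects act in the same direction — net shift to the left.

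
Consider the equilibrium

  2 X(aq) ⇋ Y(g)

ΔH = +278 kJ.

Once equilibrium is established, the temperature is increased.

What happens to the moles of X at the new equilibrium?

The forward reaction is endothermic. Raising T favours the endothermic direction — shift to the right.
The net shift is to the right. X is a reactant, so its amount decreases.

decreases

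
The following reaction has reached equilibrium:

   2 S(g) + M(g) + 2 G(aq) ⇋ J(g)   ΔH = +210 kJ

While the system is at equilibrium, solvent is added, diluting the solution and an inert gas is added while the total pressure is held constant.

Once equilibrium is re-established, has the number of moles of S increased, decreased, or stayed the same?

Dilution lowers every aqueous concentration by the same factor. Δn_aq = 0 − 2 = -2, so the system shifts toward the side with more dissolved moles — to the left.
Adding inert gas at constant total pressure expands the volume and lowers every reacting partial pressure. With Δn_gas = 1 − 3 = -2, Q moves away from K toward the side with fewer gas moles, so the system shifts toward the side with more gas moles — to the left.
The net shift is to the left. S is a reactant, so its amount increases.

increases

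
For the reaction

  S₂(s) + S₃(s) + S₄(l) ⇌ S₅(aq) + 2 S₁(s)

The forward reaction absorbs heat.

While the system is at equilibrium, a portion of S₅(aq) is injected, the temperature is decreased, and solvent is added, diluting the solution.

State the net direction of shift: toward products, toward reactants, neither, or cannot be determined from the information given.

cannot be determined

Adding S₅ (aq), a product, drives the reaction to the left.
The forward reaction is endothermic. Lowering T favours the exothermic direction — shift to the left.
Dilution lowers every aqueous concentration by the same factor. Δn_aq = 1 − 0 = +1, so the system shifts toward the side with more dissolved moles — to the right.
The individual effects push in opposite directions; without quantitative information the net direction cannot be determined.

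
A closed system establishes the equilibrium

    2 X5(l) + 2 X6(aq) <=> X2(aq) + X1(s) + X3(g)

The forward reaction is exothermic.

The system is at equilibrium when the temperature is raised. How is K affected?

K depends on temperature via the van 't Hoff relation. The forward reaction is exothermic, so raising T decreases K.

decreases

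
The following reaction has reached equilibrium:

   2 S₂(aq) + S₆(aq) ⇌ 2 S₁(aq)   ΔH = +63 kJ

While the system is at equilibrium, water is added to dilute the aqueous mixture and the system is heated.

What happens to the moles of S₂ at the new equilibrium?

Dilution lowers every aqueous concentration by the same factor. Δn_aq = 2 − 3 = -1, so the system shifts toward the side with more dissolved moles — to the left.
The forward reaction is endothermic. Raising T favours the endothermic direction — shift to the right.
The two effects oppose each other, so the net shift — and hence the change in S₂ — cannot be determined from the given information.

cannot be determined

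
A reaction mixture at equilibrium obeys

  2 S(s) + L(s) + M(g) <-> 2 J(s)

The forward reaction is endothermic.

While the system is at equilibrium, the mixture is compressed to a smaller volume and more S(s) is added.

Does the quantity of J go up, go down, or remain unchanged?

increases

Gas moles: reactants 1, products 0 (Δn_gas = -1). Compression shifts the system toward the side with fewer moles of gas — to the right.
S is a pure solid; its activity is 1 regardless of amount, so Q is unaffected — no shift from this change.
The net shift is to the right. J is a product, so its amount increases.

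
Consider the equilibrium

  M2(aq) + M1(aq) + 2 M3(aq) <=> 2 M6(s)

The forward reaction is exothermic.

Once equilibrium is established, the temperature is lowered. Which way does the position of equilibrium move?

right

The forward reaction is exothermic. Lowering T favours the exothermic direction — shift to the right.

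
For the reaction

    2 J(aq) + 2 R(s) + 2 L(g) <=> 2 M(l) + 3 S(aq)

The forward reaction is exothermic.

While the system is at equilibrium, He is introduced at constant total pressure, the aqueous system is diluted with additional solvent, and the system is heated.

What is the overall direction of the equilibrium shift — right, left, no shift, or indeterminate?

cannot be determined

Adding inert gas at constant total pressure expands the volume and lowers every reacting partial pressure. With Δn_gas = 0 − 2 = -2, Q moves away from K toward the side with fewer gas moles, so the system shifts toward the side with more gas moles — to the left.
Dilution lowers every aqueous concentration by the same factor. Δn_aq = 3 − 2 = +1, so the system shifts toward the side with more dissolved moles — to the right.
The forward reaction is exothermic. Raising T favours the endothermic direction — shift to the left.
The individual effects push in opposite directions; without quantitative information the net direction cannot be determined.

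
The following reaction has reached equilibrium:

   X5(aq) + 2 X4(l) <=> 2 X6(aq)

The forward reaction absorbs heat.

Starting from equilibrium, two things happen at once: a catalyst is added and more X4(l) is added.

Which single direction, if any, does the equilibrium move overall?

A catalyst speeds both forward and reverse rates equally; it changes neither Q nor K — no shift from this change.
X4 is a pure liquid; its activity is 1 regardless of amount, so Q is unaffected — no shift from this change.
None of the changes alters Q relative to K, so there is no net shift.

no shift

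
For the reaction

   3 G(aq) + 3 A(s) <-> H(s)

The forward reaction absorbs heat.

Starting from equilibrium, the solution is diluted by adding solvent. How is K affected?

unchanged

The equilibrium constant depends only on temperature. This perturbation may move the position of equilibrium, but since T is unchanged, K itself is unchanged.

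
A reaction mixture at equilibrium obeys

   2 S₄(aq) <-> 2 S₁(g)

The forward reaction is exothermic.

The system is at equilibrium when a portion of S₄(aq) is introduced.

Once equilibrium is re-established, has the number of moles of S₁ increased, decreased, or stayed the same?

Adding S₄ (aq), a reactant, drives the reaction to the right.
The net shift is to the right. S₁ is a product, so its amount increases.

increases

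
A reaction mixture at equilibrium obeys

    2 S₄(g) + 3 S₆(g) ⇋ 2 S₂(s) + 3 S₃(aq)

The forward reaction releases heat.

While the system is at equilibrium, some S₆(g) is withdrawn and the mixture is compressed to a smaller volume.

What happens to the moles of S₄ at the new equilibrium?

cannot be determined

Removing S₆ (g), a reactant, drives the reaction to the left.
Gas moles: reactants 5, products 0 (Δn_gas = -5). Compression shifts the system toward the side with fewer moles of gas — to the right.
The two effects oppose each other, so the net shift — and hence the change in S₄ — cannot be determined from the given information.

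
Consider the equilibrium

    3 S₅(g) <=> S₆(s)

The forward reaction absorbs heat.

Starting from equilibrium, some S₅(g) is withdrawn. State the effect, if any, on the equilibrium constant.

The equilibrium constant depends only on temperature. This perturbation may move the position of equilibrium, but since T is unchanged, K itself is unchanged.

unchanged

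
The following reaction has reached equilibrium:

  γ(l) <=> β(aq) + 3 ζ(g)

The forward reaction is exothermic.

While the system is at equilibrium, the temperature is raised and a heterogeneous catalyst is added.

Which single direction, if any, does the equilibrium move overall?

left

The forward reaction is exothermic. Raising T favours the endothermic direction — shift to the left.
A catalyst speeds both forward and reverse rates equally; it changes neither Q nor K — no shift from this change.
Only the nonzero effect(s) matter; the net shift is to the left.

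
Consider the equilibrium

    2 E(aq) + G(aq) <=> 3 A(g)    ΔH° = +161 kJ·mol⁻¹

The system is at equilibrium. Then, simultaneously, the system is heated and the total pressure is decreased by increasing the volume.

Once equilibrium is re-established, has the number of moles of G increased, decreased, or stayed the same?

The forward reaction is endothermic. Raising T favours the endothermic direction — shift to the right.
Gas moles: reactants 0, products 3 (Δn_gas = +3). Expansion shifts the system toward the side with more moles of gas — to the right.
The net shift is to the right. G is a reactant, so its amount decreases.

decreases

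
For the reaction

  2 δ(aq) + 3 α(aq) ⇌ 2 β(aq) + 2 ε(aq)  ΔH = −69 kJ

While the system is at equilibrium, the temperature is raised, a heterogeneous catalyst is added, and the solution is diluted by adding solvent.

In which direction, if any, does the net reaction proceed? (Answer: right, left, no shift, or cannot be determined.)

The forward reaction is exothermic. Raising T favours the endothermic direction — shift to the left.
A catalyst speeds both forward and reverse rates equally; it changes neither Q nor K — no shift from this change.
Dilution lowers every aqueous concentration by the same factor. Δn_aq = 4 − 5 = -1, so the system shifts toward the side with more dissolved moles — to the left.
Only the nonzero effect(s) matter; the net shift is to the left.

left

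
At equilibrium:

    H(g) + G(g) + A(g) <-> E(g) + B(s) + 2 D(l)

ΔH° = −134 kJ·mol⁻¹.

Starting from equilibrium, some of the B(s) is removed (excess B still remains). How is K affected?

The equilibrium constant depends only on temperature. This perturbation changes neither the position of equilibrium nor K.

unchanged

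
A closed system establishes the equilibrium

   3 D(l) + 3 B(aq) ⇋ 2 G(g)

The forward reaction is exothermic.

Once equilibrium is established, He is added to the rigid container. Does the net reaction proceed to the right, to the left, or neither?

no shift

At constant volume, adding an inert gas leaves every reacting species' partial pressure unchanged, so Q is unchanged — no shift from this change.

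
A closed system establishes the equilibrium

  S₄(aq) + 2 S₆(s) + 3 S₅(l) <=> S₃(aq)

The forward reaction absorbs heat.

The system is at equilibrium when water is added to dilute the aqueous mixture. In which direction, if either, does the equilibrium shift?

no shift

Dilution scales every aqueous concentration by the same factor. Δn_aq = 1 − 1 = 0, so Q is unchanged — no shift.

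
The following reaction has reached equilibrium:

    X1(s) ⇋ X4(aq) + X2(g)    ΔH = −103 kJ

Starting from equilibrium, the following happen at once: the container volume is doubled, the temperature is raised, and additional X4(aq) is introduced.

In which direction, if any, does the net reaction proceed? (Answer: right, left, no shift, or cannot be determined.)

cannot be determined

Gas moles: reactants 0, products 1 (Δn_gas = +1). Expansion shifts the system toward the side with more moles of gas — to the right.
The forward reaction is exothermic. Raising T favours the endothermic direction — shift to the left.
Adding X4 (aq), a product, drives the reaction to the left.
The individual effects push in opposite directions; without quantitative information the net direction cannot be determined.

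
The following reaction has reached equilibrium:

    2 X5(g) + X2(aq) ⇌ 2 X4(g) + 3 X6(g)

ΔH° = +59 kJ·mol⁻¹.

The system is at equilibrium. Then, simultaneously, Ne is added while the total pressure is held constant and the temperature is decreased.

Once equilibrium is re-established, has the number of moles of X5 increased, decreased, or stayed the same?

cannot be determined

Adding inert gas at constant total pressure expands the volume and lowers every reacting partial pressure. With Δn_gas = 5 − 2 = +3, Q moves away from K toward the side with fewer gas moles, so the system shifts toward the side with more gas moles — to the right.
The forward reaction is endothermic. Lowering T favours the exothermic direction — shift to the left.
The two effects oppose each other, so the net shift — and hence the change in X5 — cannot be determined from the given information.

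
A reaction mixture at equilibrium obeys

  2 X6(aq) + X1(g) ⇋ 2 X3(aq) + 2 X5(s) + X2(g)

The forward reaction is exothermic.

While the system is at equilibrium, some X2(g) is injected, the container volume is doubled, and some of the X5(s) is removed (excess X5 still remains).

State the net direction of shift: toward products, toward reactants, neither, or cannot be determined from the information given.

Adding X2 (g), a product, drives the reaction to the left.
Gas moles: reactants 1, products 1. Δn_gas = 0, so a volume change leaves Q equal to K — no shift from this change.
X5 is a pure solid; its activity is 1 regardless of amount, so Q is unaffected — no shift from this change.
Only the nonzero effect(s) matter; the net shift is to the left.

left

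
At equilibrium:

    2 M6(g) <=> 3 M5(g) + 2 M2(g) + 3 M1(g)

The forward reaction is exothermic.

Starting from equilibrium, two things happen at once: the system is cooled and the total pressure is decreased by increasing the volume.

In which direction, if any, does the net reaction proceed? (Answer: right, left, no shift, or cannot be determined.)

The forward reaction is exothermic. Lowering T favours the exothermic direction — shift to the right.
Gas moles: reactants 2, products 8 (Δn_gas = +6). Expansion shifts the system toward the side with more moles of gas — to the right.
All effects act in the same direction — net shift to the right.

right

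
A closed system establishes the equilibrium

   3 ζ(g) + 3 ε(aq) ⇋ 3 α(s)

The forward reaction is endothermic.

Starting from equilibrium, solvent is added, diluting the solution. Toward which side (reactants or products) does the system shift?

left

Dilution lowers every aqueous concentration by the same factor. Δn_aq = 0 − 3 = -3, so the system shifts toward the side with more dissolved moles — to the left.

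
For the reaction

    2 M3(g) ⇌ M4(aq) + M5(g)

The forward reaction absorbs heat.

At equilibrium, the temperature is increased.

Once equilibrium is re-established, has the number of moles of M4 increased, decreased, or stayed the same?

The forward reaction is endothermic. Raising T favours the endothermic direction — shift to the right.
The net shift is to the right. M4 is a product, so its amount increases.

increases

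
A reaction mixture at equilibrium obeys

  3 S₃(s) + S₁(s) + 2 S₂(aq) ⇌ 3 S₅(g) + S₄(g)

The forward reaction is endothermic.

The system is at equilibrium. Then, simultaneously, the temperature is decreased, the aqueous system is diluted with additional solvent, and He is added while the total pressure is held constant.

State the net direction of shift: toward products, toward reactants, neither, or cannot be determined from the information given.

The forward reaction is endothermic. Lowering T favours the exothermic direction — shift to the left.
Dilution lowers every aqueous concentration by the same factor. Δn_aq = 0 − 2 = -2, so the system shifts toward the side with more dissolved moles — to the left.
Adding inert gas at constant total pressure expands the volume and lowers every reacting partial pressure. With Δn_gas = 4 − 0 = +4, Q moves away from K toward the side with fewer gas moles, so the system shifts toward the side with more gas moles — to the right.
The individual effects push in opposite directions; without quantitative information the net direction cannot be determined.

cannot be determined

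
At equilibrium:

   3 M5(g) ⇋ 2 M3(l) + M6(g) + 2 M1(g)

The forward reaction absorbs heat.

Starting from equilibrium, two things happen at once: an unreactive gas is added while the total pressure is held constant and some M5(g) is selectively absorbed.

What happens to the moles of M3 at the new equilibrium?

decreases

Adding inert gas at constant total pressure expands the volume, scaling every reacting partial pressure by the same factor. Δn_gas = 3 − 3 = 0, so Q is unchanged — no shift.
Removing M5 (g), a reactant, drives the reaction to the left.
The net shift is to the left. M3 is a product, so its amount decreases.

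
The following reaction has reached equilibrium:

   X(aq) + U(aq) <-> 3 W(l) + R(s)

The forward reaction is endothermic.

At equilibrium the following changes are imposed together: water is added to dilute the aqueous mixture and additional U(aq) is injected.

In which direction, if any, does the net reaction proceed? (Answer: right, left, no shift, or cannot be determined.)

Dilution lowers every aqueous concentration by the same factor. Δn_aq = 0 − 2 = -2, so the system shifts toward the side with more dissolved moles — to the left.
Adding U (aq), a reactant, drives the reaction to the right.
The individual effects push in opposite directions; without quantitative information the net direction cannot be determined.

cannot be determined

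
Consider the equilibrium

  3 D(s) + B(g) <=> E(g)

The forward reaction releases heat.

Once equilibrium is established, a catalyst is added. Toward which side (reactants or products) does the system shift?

A catalyst speeds both forward and reverse rates equally; it changes neither Q nor K — no shift from this change.

no shift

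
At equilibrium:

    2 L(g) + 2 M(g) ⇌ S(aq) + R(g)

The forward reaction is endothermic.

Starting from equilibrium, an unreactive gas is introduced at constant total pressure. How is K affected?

unchanged

The equilibrium constant depends only on temperature. This perturbation may move the position of equilibrium, but since T is unchanged, K itself is unchanged.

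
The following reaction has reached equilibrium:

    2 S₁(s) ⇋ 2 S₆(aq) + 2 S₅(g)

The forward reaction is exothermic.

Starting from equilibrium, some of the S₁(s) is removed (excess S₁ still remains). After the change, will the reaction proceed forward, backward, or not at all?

no shift

S₁ is a pure solid; its activity is 1 regardless of amount, so Q is unaffected — no shift from this change.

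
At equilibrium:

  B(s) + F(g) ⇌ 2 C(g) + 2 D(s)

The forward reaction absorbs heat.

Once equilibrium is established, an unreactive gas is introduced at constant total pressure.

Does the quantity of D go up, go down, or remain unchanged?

Adding inert gas at constant total pressure expands the volume and lowers every reacting partial pressure. With Δn_gas = 2 − 1 = +1, Q moves away from K toward the side with fewer gas moles, so the system shifts toward the side with more gas moles — to the right.
The net shift is to the right. D is a product, so its amount increases.

increases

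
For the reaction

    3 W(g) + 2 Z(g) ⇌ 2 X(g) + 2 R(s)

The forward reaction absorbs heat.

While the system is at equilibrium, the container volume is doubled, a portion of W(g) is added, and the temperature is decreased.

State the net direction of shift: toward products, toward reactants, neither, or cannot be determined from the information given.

Gas moles: reactants 5, products 2 (Δn_gas = -3). Expansion shifts the system toward the side with more moles of gas — to the left.
Adding W (g), a reactant, drives the reaction to the right.
The forward reaction is endothermic. Lowering T favours the exothermic direction — shift to the left.
The individual effects push in opposite directions; without quantitative information the net direction cannot be determined.

cannot be determined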